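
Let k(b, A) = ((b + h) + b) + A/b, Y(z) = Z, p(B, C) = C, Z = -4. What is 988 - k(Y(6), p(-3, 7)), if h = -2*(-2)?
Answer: 3975/4 ≈ 993.75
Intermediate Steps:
Y(z) = -4
h = 4
k(b, A) = 4 + 2*b + A/b (k(b, A) = ((b + 4) + b) + A/b = ((4 + b) + b) + A/b = (4 + 2*b) + A/b = 4 + 2*b + A/b)
988 - k(Y(6), p(-3, 7)) = 988 - (4 + 2*(-4) + 7/(-4)) = 988 - (4 - 8 + 7*(-¼)) = 988 - (4 - 8 - 7/4) = 988 - 1*(-23/4) = 988 + 23/4 = 3975/4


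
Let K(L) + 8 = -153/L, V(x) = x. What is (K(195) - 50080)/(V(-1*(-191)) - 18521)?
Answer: 1085257/397150 ≈ 2.7326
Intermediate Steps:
K(L) = -8 - 153/L
(K(195) - 50080)/(V(-1*(-191)) - 18521) = ((-8 - 153/195) - 50080)/(-1*(-191) - 18521) = ((-8 - 153*1/195) - 50080)/(191 - 18521) = ((-8 - 51/65) - 50080)/(-18330) = (-571/65 - 50080)*(-1/18330) = -3255771/65*(-1/18330) = 1085257/397150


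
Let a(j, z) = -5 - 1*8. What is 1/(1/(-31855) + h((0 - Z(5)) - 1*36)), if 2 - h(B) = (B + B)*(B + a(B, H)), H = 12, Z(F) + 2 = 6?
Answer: -31855/135001491 ≈ -0.00023596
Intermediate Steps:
Z(F) = 4 (Z(F) = -2 + 6 = 4)
a(j, z) = -13 (a(j, z) = -5 - 8 = -13)
h(B) = 2 - 2*B*(-13 + B) (h(B) = 2 - (B + B)*(B - 13) = 2 - 2*B*(-13 + B))
1/(1/(-31855) + h((0 - Z(5)) - 1*36)) = 1/(1/(-31855) + (2 - 2*((0 - 1*4) - 1*36)² + 26*((0 - 1*4) - 1*36))) = 1/(-1/31855 + (2 - 2*((0 - 4) - 36)² + 26*((0 - 4) - 36))) = 1/(-1/31855 + (2 - 2*(-4 - 36)² + 26*(-4 - 36))) = 1/(-1/31855 + (2 - 2*(-40)² + 26*(-40))) = 1/(-1/31855 + (2 - 2*1600 - 1040)) = 1/(-1/31855 + (2 - 3200 - 1040)) = 1/(-1/31855 - 4238) = 1/(-135001491/31855) = -31855/135001491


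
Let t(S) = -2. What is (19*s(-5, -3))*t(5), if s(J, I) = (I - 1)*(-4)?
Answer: -608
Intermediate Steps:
s(J, I) = 4 - 4*I (s(J, I) = (-1 + I)*(-4) = 4 - 4*I)
(19*s(-5, -3))*t(5) = (19*(4 - 4*(-3)))*(-2) = (19*(4 + 12))*(-2) = (19*16)*(-2) = 304*(-2) = -608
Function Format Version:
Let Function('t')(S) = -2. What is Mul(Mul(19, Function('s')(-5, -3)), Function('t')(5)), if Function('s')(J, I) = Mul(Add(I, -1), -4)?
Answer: -608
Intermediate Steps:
Function('s')(J, I) = Add(4, Mul(-4, I)) (Function('s')(J, I) = Mul(Add(-1, I), -4) = Add(4, Mul(-4, I)))
Mul(Mul(19, Function('s')(-5, -3)), Function('t')(5)) = Mul(Mul(19, Add(4, Mul(-4, -3))), -2) = Mul(Mul(19, Add(4, 12)), -2) = Mul(Mul(19, 16), -2) = Mul(304, -2) = -608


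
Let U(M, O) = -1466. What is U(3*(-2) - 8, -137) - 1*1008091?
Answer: -1009557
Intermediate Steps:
U(3*(-2) - 8, -137) - 1*1008091 = -1466 - 1*1008091 = -1466 - 1008091 = -1009557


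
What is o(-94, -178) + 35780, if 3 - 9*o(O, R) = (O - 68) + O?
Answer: 322279/9 ≈ 35809.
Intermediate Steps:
o(O, R) = 71/9 - 2*O/9 (o(O, R) = ⅓ - ((O - 68) + O)/9 = ⅓ - ((-68 + O) + O)/9 = ⅓ - (-68 + 2*O)/9 = ⅓ + (68/9 - 2*O/9) = 71/9 - 2*O/9)
o(-94, -178) + 35780 = (71/9 - 2/9*(-94)) + 35780 = (71/9 + 188/9) + 35780 = 259/9 + 35780 = 322279/9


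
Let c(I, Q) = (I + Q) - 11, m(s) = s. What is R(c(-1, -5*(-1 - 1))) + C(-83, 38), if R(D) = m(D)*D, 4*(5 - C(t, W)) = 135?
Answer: -99/4 ≈ -24.750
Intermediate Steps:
C(t, W) = -115/4 (C(t, W) = 5 - 1/4*135 = 5 - 135/4 = -115/4)
c(I, Q) = -11 + I + Q
R(D) = D**2 (R(D) = D*D = D**2)
R(c(-1, -5*(-1 - 1))) + C(-83, 38) = (-11 - 1 - 5*(-1 - 1))**2 - 115/4 = (-11 - 1 - 5*(-2))**2 - 115/4 = (-11 - 1 + 10)**2 - 115/4 = (-2)**2 - 115/4 = 4 - 115/4 = -99/4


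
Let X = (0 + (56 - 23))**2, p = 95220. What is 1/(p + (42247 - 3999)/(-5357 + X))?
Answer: 1067/101590178 ≈ 1.0503e-5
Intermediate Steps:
X = 1089 (X = (0 + 33)**2 = 33**2 = 1089)
1/(p + (42247 - 3999)/(-5357 + X)) = 1/(95220 + (42247 - 3999)/(-5357 + 1089)) = 1/(95220 + 38248/(-4268)) = 1/(95220 + 38248*(-1/4268)) = 1/(95220 - 9562/1067) = 1/(101590178/1067) = 1067/101590178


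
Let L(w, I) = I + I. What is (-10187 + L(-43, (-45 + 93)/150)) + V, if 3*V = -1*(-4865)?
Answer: -642352/75 ≈ -8564.7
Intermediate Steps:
V = 4865/3 (V = (-1*(-4865))/3 = (⅓)*4865 = 4865/3 ≈ 1621.7)
L(w, I) = 2*I
(-10187 + L(-43, (-45 + 93)/150)) + V = (-10187 + 2*((-45 + 93)/150)) + 4865/3 = (-10187 + 2*(48*(1/150))) + 4865/3 = (-10187 + 2*(8/25)) + 4865/3 = (-10187 + 16/25) + 4865/3 = -254659/25 + 4865/3 = -642352/75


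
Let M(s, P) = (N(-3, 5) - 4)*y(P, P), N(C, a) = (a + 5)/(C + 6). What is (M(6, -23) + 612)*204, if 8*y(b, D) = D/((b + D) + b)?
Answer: 374527/3 ≈ 1.2484e+5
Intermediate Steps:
y(b, D) = D/(8*(D + 2*b)) (y(b, D) = (D/((b + D) + b))/8 = (D/((D + b) + b))/8 = (D/(D + 2*b))/8 = D/(8*(D + 2*b)))
N(C, a) = (5 + a)/(6 + C)
M(s, P) = -1/36 (M(s, P) = ((5 + 5)/(6 - 3) - 4)*(P/(8*(P + 2*P))) = (10/3 - 4)*(P/(8*((3*P)))) = ((⅓)*10 - 4)*(P*(1/(3*P))/8) = (10/3 - 4)*(1/24) = -⅔*1/24 = -1/36)
(M(6, -23) + 612)*204 = (-1/36 + 612)*204 = (22031/36)*204 = 374527/3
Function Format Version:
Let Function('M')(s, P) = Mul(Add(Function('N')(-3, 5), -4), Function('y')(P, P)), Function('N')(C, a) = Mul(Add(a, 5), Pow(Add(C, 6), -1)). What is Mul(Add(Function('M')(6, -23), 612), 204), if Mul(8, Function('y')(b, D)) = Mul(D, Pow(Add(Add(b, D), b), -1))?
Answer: Rational(374527, 3) ≈ 1.2484e+5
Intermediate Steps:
Function('y')(b, D) = Mul(Rational(1, 8), D, Pow(Add(D, Mul(2, b)), -1)) (Function('y')(b, D) = Mul(Rational(1, 8), Mul(D, Pow(Add(Add(b, D), b), -1))) = Mul(Rational(1, 8), Mul(D, Pow(Add(Add(D, b), b), -1))) = Mul(Rational(1, 8), Mul(D, Pow(Add(D, Mul(2, b)), -1))) = Mul(Rational(1, 8), D, Pow(Add(D, Mul(2, b)), -1)))
Function('N')(C, a) = Mul(Pow(Add(6, C), -1), Add(5, a)) (Function('N')(C, a) = Mul(Add(5, a), Pow(Add(6, C), -1)) = Mul(Pow(Add(6, C), -1), Add(5, a)))
Function('M')(s, P) = Rational(-1, 36) (Function('M')(s, P) = Mul(Add(Mul(Pow(Add(6, -3), -1), Add(5, 5)), -4), Mul(Rational(1, 8), P, Pow(Add(P, Mul(2, P)), -1))) = Mul(Add(Mul(Pow(3, -1), 10), -4), Mul(Rational(1, 8), P, Pow(Mul(3, P), -1))) = Mul(Add(Mul(Rational(1, 3), 10), -4), Mul(Rational(1, 8), P, Mul(Rational(1, 3), Pow(P, -1)))) = Mul(Add(Rational(10, 3), -4), Rational(1, 24)) = Mul(Rational(-2, 3), Rational(1, 24)) = Rational(-1, 36))
Mul(Add(Function('M')(6, -23), 612), 204) = Mul(Add(Rational(-1, 36), 612), 204) = Mul(Rational(22031, 36), 204) = Rational(374527, 3)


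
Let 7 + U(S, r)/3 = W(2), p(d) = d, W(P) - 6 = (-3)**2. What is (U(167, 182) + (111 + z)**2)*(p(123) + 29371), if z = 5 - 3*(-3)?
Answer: 461551606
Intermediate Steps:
W(P) = 15 (W(P) = 6 + (-3)**2 = 6 + 9 = 15)
U(S, r) = 24 (U(S, r) = -21 + 3*15 = -21 + 45 = 24)
z = 14 (z = 5 + 9 = 14)
(U(167, 182) + (111 + z)**2)*(p(123) + 29371) = (24 + (111 + 14)**2)*(123 + 29371) = (24 + 125**2)*29494 = (24 + 15625)*29494 = 15649*29494 = 461551606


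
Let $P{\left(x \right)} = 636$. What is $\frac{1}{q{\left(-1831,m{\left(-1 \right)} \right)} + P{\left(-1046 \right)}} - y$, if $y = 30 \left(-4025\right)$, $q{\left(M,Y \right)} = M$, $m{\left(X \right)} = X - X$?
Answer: $\frac{144296249}{1195} \approx 1.2075 \cdot 10^{5}$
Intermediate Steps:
$m{\left(X \right)} = 0$
$y = -120750$
$\frac{1}{q{\left(-1831,m{\left(-1 \right)} \right)} + P{\left(-1046 \right)}} - y = \frac{1}{-1831 + 636} - -120750 = \frac{1}{-1195} + 120750 = - \frac{1}{1195} + 120750 = \frac{144296249}{1195}$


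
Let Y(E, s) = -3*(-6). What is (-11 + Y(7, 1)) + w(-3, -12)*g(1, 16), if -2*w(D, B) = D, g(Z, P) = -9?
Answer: -13/2 ≈ -6.5000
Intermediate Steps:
Y(E, s) = 18
w(D, B) = -D/2
(-11 + Y(7, 1)) + w(-3, -12)*g(1, 16) = (-11 + 18) - ½*(-3)*(-9) = 7 + (3/2)*(-9) = 7 - 27/2 = -13/2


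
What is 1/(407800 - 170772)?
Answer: 1/237028 ≈ 4.2189e-6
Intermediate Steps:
1/(407800 - 170772) = 1/237028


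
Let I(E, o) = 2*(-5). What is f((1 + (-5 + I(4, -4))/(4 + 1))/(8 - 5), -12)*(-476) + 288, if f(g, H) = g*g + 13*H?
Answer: 668992/9 ≈ 74333.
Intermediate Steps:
I(E, o) = -10
f(g, H) = g² + 13*H
f((1 + (-5 + I(4, -4))/(4 + 1))/(8 - 5), -12)*(-476) + 288 = (((1 + (-5 - 10)/(4 + 1))/(8 - 5))² + 13*(-12))*(-476) + 288 = (((1 - 15/5)/3)² - 156)*(-476) + 288 = (((1 - 15*⅕)*(⅓))² - 156)*(-476) + 288 = (((1 - 3)*(⅓))² - 156)*(-476) + 288 = ((-2*⅓)² - 156)*(-476) + 288 = ((-⅔)² - 156)*(-476) + 288 = (4/9 - 156)*(-476) + 288 = -1400/9*(-476) + 288 = 666400/9 + 288 = 668992/9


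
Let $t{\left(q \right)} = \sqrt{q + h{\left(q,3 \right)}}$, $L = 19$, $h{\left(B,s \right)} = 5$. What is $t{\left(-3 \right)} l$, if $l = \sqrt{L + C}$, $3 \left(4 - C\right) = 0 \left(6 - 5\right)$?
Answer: $\sqrt{46} \approx 6.7823$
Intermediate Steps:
$C = 4$ ($C = 4 - \frac{0 \left(6 - 5\right)}{3} = 4 - \frac{0 \cdot 1}{3} = 4 - 0 = 4 + 0 = 4$)
$l = \sqrt{23}$ ($l = \sqrt{19 + 4} = \sqrt{23} \approx 4.7958$)
$t{\left(q \right)} = \sqrt{5 + q}$ ($t{\left(q \right)} = \sqrt{q + 5} = \sqrt{5 + q}$)
$t{\left(-3 \right)} l = \sqrt{5 - 3} \sqrt{23} = \sqrt{2} \sqrt{23} = \sqrt{46}$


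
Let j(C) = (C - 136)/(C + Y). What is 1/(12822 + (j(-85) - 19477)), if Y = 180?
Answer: -95/632446 ≈ -0.00015021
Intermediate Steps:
j(C) = (-136 + C)/(180 + C) (j(C) = (C - 136)/(C + 180) = (-136 + C)/(180 + C))
1/(12822 + (j(-85) - 19477)) = 1/(12822 + ((-136 - 85)/(180 - 85) - 19477)) = 1/(12822 + (-221/95 - 19477)) = 1/(12822 - 1850536/95) = 1/(-632446/95) = -95/632446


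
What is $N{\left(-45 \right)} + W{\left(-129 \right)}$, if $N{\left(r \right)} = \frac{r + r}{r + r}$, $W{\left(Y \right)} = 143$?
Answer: $144$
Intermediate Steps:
$N{\left(r \right)} = 1$ ($N{\left(r \right)} = \frac{2 r}{2 r} = 2 r \frac{1}{2 r} = 1$)
$N{\left(-45 \right)} + W{\left(-129 \right)} = 1 + 143 = 144$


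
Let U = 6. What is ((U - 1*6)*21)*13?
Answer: 0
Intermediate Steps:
((U - 1*6)*21)*13 = ((6 - 1*6)*21)*13 = ((6 - 6)*21)*13 = (0*21)*13 = 0*13 = 0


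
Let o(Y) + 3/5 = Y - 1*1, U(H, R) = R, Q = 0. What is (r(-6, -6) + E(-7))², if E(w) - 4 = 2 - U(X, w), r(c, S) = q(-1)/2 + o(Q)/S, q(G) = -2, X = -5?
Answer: 33856/225 ≈ 150.47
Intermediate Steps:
o(Y) = -8/5 + Y (o(Y) = -⅗ + (Y - 1*1) = -⅗ + (Y - 1) = -⅗ + (-1 + Y) = -8/5 + Y)
r(c, S) = -1 - 8/(5*S) (r(c, S) = -2/2 + (-8/5 + 0)/S = -2*½ - 8/(5*S) = -1 - 8/(5*S))
E(w) = 6 - w (E(w) = 4 + (2 - w) = 6 - w)
(r(-6, -6) + E(-7))² = ((-8/5 - 1*(-6))/(-6) + (6 - 1*(-7)))² = (-(-8/5 + 6)/6 + (6 + 7))² = (-⅙*22/5 + 13)² = (-11/15 + 13)² = (184/15)² = 33856/225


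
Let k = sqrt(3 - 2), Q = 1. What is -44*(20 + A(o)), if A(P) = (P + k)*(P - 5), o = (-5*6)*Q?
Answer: -45540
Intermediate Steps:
o = -30 (o = -5*6*1 = -30*1 = -30)
k = 1 (k = sqrt(1) = 1)
A(P) = (1 + P)*(-5 + P) (A(P) = (P + 1)*(P - 5) = (1 + P)*(-5 + P))
-44*(20 + A(o)) = -44*(20 + (-5 + (-30)**2 - 4*(-30))) = -44*(20 + (-5 + 900 + 120)) = -44*(20 + 1015) = -44*1035 = -45540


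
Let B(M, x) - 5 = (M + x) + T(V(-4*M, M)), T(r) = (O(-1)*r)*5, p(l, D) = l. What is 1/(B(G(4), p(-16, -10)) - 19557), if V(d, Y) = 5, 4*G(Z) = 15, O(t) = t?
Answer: -4/78357 ≈ -5.1048e-5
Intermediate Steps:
G(Z) = 15/4 (G(Z) = (1/4)*15 = 15/4)
T(r) = -5*r (T(r) = -r*5 = -5*r)
B(M, x) = -20 + M + x (B(M, x) = 5 + ((M + x) - 5*5) = 5 + ((M + x) - 25) = 5 + (-25 + M + x) = -20 + M + x)
1/(B(G(4), p(-16, -10)) - 19557) = 1/((-20 + 15/4 - 16) - 19557) = 1/(-129/4 - 19557) = 1/(-78357/4) = -4/78357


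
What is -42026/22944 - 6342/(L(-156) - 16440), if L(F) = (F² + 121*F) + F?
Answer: -1679639/1330752 ≈ -1.2622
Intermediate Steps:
L(F) = F² + 122*F
-42026/22944 - 6342/(L(-156) - 16440) = -42026/22944 - 6342/(-156*(122 - 156) - 16440) = -42026*1/22944 - 6342/(-156*(-34) - 16440) = -21013/11472 - 6342/(5304 - 16440) = -21013/11472 - 6342/(-11136) = -21013/11472 - 6342*(-1/11136) = -21013/11472 + 1057/1856 = -1679639/1330752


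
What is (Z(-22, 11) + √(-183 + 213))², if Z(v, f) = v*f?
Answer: (242 - √30)² ≈ 55943.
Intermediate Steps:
Z(v, f) = f*v
(Z(-22, 11) + √(-183 + 213))² = (11*(-22) + √(-183 + 213))² = (-242 + √30)²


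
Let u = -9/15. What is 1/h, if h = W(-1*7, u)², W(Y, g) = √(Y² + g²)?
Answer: 25/1234 ≈ 0.020259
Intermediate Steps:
u = -⅗ (u = -9*1/15 = -⅗ ≈ -0.60000)
h = 1234/25 (h = (√((-1*7)² + (-⅗)²))² = (√((-7)² + 9/25))² = (√(49 + 9/25))² = (√(1234/25))² = (√1234/5)² = 1234/25 ≈ 49.360)
1/h = 1/(1234/25) = 25/1234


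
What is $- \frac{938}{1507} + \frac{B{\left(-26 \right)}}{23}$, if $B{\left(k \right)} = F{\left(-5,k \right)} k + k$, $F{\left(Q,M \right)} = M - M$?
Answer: $- \frac{60756}{34661} \approx -1.7529$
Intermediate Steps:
$F{\left(Q,M \right)} = 0$
$B{\left(k \right)} = k$ ($B{\left(k \right)} = 0 k + k = 0 + k = k$)
$- \frac{938}{1507} + \frac{B{\left(-26 \right)}}{23} = - \frac{938}{1507} - \frac{26}{23} = - \frac{60756}{34661}$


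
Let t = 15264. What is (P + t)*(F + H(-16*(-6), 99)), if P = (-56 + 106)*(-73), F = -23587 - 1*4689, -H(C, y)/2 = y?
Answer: -330697036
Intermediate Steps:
H(C, y) = -2*y
F = -28276 (F = -23587 - 4689 = -28276)
P = -3650 (P = 50*(-73) = -3650)
(P + t)*(F + H(-16*(-6), 99)) = (-3650 + 15264)*(-28276 - 2*99) = 11614*(-28276 - 198) = 11614*(-28474) = -330697036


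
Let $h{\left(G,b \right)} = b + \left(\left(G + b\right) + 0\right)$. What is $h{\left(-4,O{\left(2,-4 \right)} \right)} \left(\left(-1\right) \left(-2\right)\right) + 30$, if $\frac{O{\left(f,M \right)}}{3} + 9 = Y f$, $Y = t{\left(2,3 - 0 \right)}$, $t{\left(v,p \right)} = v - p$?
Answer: $-110$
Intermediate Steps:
$Y = -1$ ($Y = 2 - \left(3 - 0\right) = 2 - \left(3 + 0\right) = 2 - 3 = -1$)
$O{\left(f,M \right)} = -27 - 3 f$ ($O{\left(f,M \right)} = -27 + 3 \left(- f\right) = -27 - 3 f$)
$h{\left(G,b \right)} = G + 2 b$ ($h{\left(G,b \right)} = b + \left(G + b\right) = G + 2 b$)
$h{\left(-4,O{\left(2,-4 \right)} \right)} \left(\left(-1\right) \left(-2\right)\right) + 30 = \left(-4 + 2 \left(-27 - 6\right)\right) \left(\left(-1\right) \left(-2\right)\right) + 30 = \left(-4 + 2 \left(-27 - 6\right)\right) 2 + 30 = \left(-4 + 2 \left(-33\right)\right) 2 + 30 = \left(-4 - 66\right) 2 + 30 = \left(-70\right) 2 + 30 = -140 + 30 = -110$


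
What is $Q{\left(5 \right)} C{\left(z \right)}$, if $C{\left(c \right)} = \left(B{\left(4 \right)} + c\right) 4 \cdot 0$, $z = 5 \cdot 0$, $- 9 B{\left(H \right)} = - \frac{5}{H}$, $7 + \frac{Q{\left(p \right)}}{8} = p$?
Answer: $0$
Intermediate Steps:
$Q{\left(p \right)} = -56 + 8 p$
$B{\left(H \right)} = \frac{5}{9 H}$ ($B{\left(H \right)} = - \frac{\left(-5\right) \frac{1}{H}}{9} = \frac{5}{9 H}$)
$z = 0$
$C{\left(c \right)} = 0$ ($C{\left(c \right)} = \left(\frac{5}{9 \cdot 4} + c\right) 4 \cdot 0 = \left(\frac{5}{9} \cdot \frac{1}{4} + c\right) 0 = \left(\frac{5}{36} + c\right) 0 = 0$)
$Q{\left(5 \right)} C{\left(z \right)} = \left(-56 + 8 \cdot 5\right) 0 = \left(-56 + 40\right) 0 = \left(-16\right) 0 = 0$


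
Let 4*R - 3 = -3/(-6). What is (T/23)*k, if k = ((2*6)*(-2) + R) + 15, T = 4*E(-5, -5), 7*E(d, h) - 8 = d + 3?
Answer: -195/161 ≈ -1.2112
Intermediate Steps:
E(d, h) = 11/7 + d/7 (E(d, h) = 8/7 + (d + 3)/7 = 8/7 + (3 + d)/7 = 8/7 + (3/7 + d/7) = 11/7 + d/7)
R = 7/8 (R = ¾ + (-3/(-6))/4 = ¾ + (-3*(-⅙))/4 = ¾ + (¼)*(½) = ¾ + ⅛ = 7/8 ≈ 0.87500)
T = 24/7 (T = 4*(11/7 + (⅐)*(-5)) = 4*(11/7 - 5/7) = 4*(6/7) = 24/7 ≈ 3.4286)
k = -65/8 (k = ((2*6)*(-2) + 7/8) + 15 = (12*(-2) + 7/8) + 15 = (-24 + 7/8) + 15 = -185/8 + 15 = -65/8 ≈ -8.1250)
(T/23)*k = ((24/7)/23)*(-65/8) = ((1/23)*(24/7))*(-65/8) = (24/161)*(-65/8) = -195/161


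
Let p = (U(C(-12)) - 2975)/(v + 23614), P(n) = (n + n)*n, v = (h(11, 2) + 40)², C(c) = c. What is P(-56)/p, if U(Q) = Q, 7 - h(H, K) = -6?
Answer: -165725056/2987 ≈ -55482.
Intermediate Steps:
h(H, K) = 13 (h(H, K) = 7 - 1*(-6) = 7 + 6 = 13)
v = 2809 (v = (13 + 40)² = 53² = 2809)
P(n) = 2*n² (P(n) = (2*n)*n = 2*n²)
p = -2987/26423 (p = (-12 - 2975)/(2809 + 23614) = -2987/26423 ≈ -0.11305)
P(-56)/p = (2*(-56)²)/(-2987/26423) = (2*3136)*(-26423/2987) = 6272*(-26423/2987) = -165725056/2987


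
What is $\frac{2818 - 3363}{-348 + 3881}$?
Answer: $- \frac{545}{3533} \approx -0.15426$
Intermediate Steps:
$\frac{2818 - 3363}{-348 + 3881} = - \frac{545}{3533}$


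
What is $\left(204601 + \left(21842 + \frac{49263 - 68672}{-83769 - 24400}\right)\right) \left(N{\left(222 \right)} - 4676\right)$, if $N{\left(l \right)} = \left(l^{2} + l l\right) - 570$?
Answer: $\frac{2285841412260872}{108169} \approx 2.1132 \cdot 10^{10}$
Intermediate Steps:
$N{\left(l \right)} = -570 + 2 l^{2}$ ($N{\left(l \right)} = \left(l^{2} + l^{2}\right) - 570 = 2 l^{2} - 570 = -570 + 2 l^{2}$)
$\left(204601 + \left(21842 + \frac{49263 - 68672}{-83769 - 24400}\right)\right) \left(N{\left(222 \right)} - 4676\right) = \left(204601 + \left(21842 + \frac{49263 - 68672}{-83769 - 24400}\right)\right) \left(\left(-570 + 2 \cdot 222^{2}\right) - 4676\right) = \left(204601 + \left(21842 - \frac{19409}{-108169}\right)\right) \left(\left(-570 + 2 \cdot 49284\right) - 4676\right) = \left(204601 + \left(21842 - - \frac{19409}{108169}\right)\right) \left(\left(-570 + 98568\right) - 4676\right) = \left(204601 + \left(21842 + \frac{19409}{108169}\right)\right) \left(97998 - 4676\right) = \left(204601 + \frac{2362646707}{108169}\right) 93322 = \frac{24494132276}{108169} \cdot 93322 = \frac{2285841412260872}{108169}$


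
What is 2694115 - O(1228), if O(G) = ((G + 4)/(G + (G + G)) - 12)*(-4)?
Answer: 2481236939/921 ≈ 2.6941e+6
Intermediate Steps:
O(G) = 48 - 4*(4 + G)/(3*G) (O(G) = ((4 + G)/(G + 2*G) - 12)*(-4) = ((4 + G)/((3*G)) - 12)*(-4) = ((4 + G)*(1/(3*G)) - 12)*(-4) = ((4 + G)/(3*G) - 12)*(-4) = (-12 + (4 + G)/(3*G))*(-4) = 48 - 4*(4 + G)/(3*G))
2694115 - O(1228) = 2694115 - 4*(-4 + 35*1228)/(3*1228) = 2694115 - 4*(-4 + 42980)/(3*1228) = 2694115 - 4*42976/(3*1228) = 2694115 - 1*42976/921 = 2694115 - 42976/921 = 2481236939/921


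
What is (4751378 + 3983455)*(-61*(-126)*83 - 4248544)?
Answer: -31538040438798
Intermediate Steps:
(4751378 + 3983455)*(-61*(-126)*83 - 4248544) = 8734833*(7686*83 - 4248544) = 8734833*(637938 - 4248544) = 8734833*(-3610606) = -31538040438798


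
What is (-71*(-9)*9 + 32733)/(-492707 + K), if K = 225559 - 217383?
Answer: -38484/484531 ≈ -0.079425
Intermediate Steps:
K = 8176
(-71*(-9)*9 + 32733)/(-492707 + K) = (-71*(-9)*9 + 32733)/(-492707 + 8176) = (639*9 + 32733)/(-484531) = (5751 + 32733)*(-1/484531) = 38484*(-1/484531) = -38484/484531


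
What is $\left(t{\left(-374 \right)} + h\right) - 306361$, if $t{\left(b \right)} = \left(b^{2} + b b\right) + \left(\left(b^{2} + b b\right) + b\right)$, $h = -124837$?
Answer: $127932$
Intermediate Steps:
$t{\left(b \right)} = b + 4 b^{2}$ ($t{\left(b \right)} = \left(b^{2} + b^{2}\right) + \left(\left(b^{2} + b^{2}\right) + b\right) = 2 b^{2} + \left(2 b^{2} + b\right) = 2 b^{2} + \left(b + 2 b^{2}\right) = b + 4 b^{2}$)
$\left(t{\left(-374 \right)} + h\right) - 306361 = \left(- 374 \left(1 + 4 \left(-374\right)\right) - 124837\right) - 306361 = \left(- 374 \left(1 - 1496\right) - 124837\right) - 306361 = \left(\left(-374\right) \left(-1495\right) - 124837\right) - 306361 = \left(559130 - 124837\right) - 306361 = 434293 - 306361 = 127932$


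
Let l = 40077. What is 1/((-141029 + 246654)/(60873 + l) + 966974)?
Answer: 4038/3904645237 ≈ 1.0342e-6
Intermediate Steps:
1/((-141029 + 246654)/(60873 + l) + 966974) = 1/((-141029 + 246654)/(60873 + 40077) + 966974) = 1/(105625/100950 + 966974) = 1/(105625*(1/100950) + 966974) = 1/(4225/4038 + 966974) = 1/(3904645237/4038) = 4038/3904645237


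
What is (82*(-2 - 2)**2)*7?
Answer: 9184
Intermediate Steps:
(82*(-2 - 2)**2)*7 = (82*(-4)**2)*7 = (82*16)*7 = 1312*7 = 9184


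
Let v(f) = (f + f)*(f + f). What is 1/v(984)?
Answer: 1/3873024 ≈ 2.5820e-7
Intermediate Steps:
v(f) = 4*f² (v(f) = (2*f)*(2*f) = 4*f²)
1/v(984) = 1/(4*984²) = 1/(4*968256) = 1/3873024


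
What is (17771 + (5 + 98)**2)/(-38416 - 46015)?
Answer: -28380/84431 ≈ -0.33613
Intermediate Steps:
(17771 + (5 + 98)**2)/(-38416 - 46015) = (17771 + 103**2)/(-84431) = (17771 + 10609)*(-1/84431) = 28380*(-1/84431) = -28380/84431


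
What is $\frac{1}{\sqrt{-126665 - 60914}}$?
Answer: $- \frac{i \sqrt{187579}}{187579} \approx - 0.0023089 i$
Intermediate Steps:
$\frac{1}{\sqrt{-126665 - 60914}} = \frac{1}{\sqrt{-187579}} = \frac{1}{i \sqrt{187579}} = - \frac{i \sqrt{187579}}{187579}$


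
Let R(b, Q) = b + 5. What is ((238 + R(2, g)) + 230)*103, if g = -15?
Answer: 48925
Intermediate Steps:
R(b, Q) = 5 + b
((238 + R(2, g)) + 230)*103 = ((238 + (5 + 2)) + 230)*103 = ((238 + 7) + 230)*103 = (245 + 230)*103 = 475*103 = 48925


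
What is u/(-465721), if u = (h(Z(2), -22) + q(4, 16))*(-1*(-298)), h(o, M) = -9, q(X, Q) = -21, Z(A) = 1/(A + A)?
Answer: 8940/465721 ≈ 0.019196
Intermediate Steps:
Z(A) = 1/(2*A)
u = -8940 (u = (-9 - 21)*(-1*(-298)) = -30*298 = -8940)
u/(-465721) = -8940/(-465721) = -8940*(-1/465721) = 8940/465721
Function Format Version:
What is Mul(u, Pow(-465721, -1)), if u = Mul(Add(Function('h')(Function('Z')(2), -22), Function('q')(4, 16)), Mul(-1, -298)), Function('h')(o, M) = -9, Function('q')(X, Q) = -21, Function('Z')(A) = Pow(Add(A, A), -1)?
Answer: Rational(8940, 465721) ≈ 0.019196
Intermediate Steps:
Function('Z')(A) = Mul(Rational(1, 2), Pow(A, -1)) (Function('Z')(A) = Pow(Mul(2, A), -1) = Mul(Rational(1, 2), Pow(A, -1)))
u = -8940 (u = Mul(Add(-9, -21), Mul(-1, -298)) = Mul(-30, 298) = -8940)
Mul(u, Pow(-465721, -1)) = Mul(-8940, Pow(-465721, -1)) = Mul(-8940, Rational(-1, 465721)) = Rational(8940, 465721)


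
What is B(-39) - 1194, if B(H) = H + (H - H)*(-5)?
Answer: -1233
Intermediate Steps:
B(H) = H (B(H) = H + 0*(-5) = H + 0 = H)
B(-39) - 1194 = -39 - 1194 = -1233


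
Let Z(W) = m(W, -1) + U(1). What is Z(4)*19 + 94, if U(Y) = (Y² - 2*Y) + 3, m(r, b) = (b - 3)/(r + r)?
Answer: 245/2 ≈ 122.50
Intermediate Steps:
m(r, b) = (-3 + b)/(2*r) (m(r, b) = (-3 + b)/((2*r)) = (-3 + b)*(1/(2*r)) = (-3 + b)/(2*r))
U(Y) = 3 + Y² - 2*Y
Z(W) = 2 - 2/W (Z(W) = (-3 - 1)/(2*W) + (3 + 1² - 2*1) = (½)*(-4)/W + (3 + 1 - 2) = -2/W + 2 = 2 - 2/W)
Z(4)*19 + 94 = (2 - 2/4)*19 + 94 = (2 - 2*¼)*19 + 94 = (2 - ½)*19 + 94 = (3/2)*19 + 94 = 57/2 + 94 = 245/2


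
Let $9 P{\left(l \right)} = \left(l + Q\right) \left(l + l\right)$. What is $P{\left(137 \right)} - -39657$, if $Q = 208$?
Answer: $\frac{150481}{3} \approx 50160.0$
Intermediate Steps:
$P{\left(l \right)} = \frac{2 l \left(208 + l\right)}{9}$ ($P{\left(l \right)} = \frac{\left(l + 208\right) \left(l + l\right)}{9} = \frac{\left(208 + l\right) 2 l}{9} = \frac{2 l \left(208 + l\right)}{9}$)
$P{\left(137 \right)} - -39657 = \frac{2}{9} \cdot 137 \left(208 + 137\right) - -39657 = \frac{2}{9} \cdot 137 \cdot 345 + 39657 = \frac{31510}{3} + 39657 = \frac{150481}{3}$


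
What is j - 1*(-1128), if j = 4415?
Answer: 5543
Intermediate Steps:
j - 1*(-1128) = 4415 - 1*(-1128) = 4415 + 1128 = 5543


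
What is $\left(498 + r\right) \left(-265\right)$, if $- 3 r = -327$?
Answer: $-160855$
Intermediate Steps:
$r = 109$ ($r = \left(- \frac{1}{3}\right) \left(-327\right) = 109$)
$\left(498 + r\right) \left(-265\right) = \left(498 + 109\right) \left(-265\right) = 607 \left(-265\right) = -160855$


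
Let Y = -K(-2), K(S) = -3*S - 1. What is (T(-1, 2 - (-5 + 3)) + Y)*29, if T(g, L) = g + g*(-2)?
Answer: -116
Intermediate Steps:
K(S) = -1 - 3*S
T(g, L) = -g (T(g, L) = g - 2*g = -g)
Y = -5 (Y = -(-1 - 3*(-2)) = -(-1 + 6) = -1*5 = -5)
(T(-1, 2 - (-5 + 3)) + Y)*29 = (-1*(-1) - 5)*29 = (1 - 5)*29 = -4*29 = -116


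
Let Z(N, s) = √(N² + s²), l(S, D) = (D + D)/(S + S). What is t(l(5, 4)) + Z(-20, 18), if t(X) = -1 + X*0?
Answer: -1 + 2*√181 ≈ 25.907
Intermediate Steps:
l(S, D) = D/S (l(S, D) = (2*D)/((2*S)) = (2*D)*(1/(2*S)) = D/S)
t(X) = -1 (t(X) = -1 + 0 = -1)
t(l(5, 4)) + Z(-20, 18) = -1 + √((-20)² + 18²) = -1 + √(400 + 324) = -1 + √724 = -1 + 2*√181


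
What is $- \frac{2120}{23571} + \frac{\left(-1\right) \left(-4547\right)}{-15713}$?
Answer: $- \frac{140488897}{370371123} \approx -0.37932$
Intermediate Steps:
$- \frac{2120}{23571} + \frac{\left(-1\right) \left(-4547\right)}{-15713} = \left(-2120\right) \frac{1}{23571} + 4547 \left(- \frac{1}{15713}\right) = - \frac{2120}{23571} - \frac{4547}{15713} = - \frac{140488897}{370371123}$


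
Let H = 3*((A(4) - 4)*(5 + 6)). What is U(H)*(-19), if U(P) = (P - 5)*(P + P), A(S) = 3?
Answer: -47652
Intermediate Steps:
H = -33 (H = 3*((3 - 4)*(5 + 6)) = 3*(-1*11) = 3*(-11) = -33)
U(P) = 2*P*(-5 + P) (U(P) = (-5 + P)*(2*P) = 2*P*(-5 + P))
U(H)*(-19) = (2*(-33)*(-5 - 33))*(-19) = (2*(-33)*(-38))*(-19) = 2508*(-19) = -47652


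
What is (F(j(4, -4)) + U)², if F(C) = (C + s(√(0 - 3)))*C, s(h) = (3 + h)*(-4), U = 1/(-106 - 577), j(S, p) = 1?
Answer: 34068724/466489 + 60112*I*√3/683 ≈ 73.032 + 152.44*I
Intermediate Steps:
U = -1/683 (U = 1/(-683) = -1/683 ≈ -0.0014641)
s(h) = -12 - 4*h
F(C) = C*(-12 + C - 4*I*√3) (F(C) = (C + (-12 - 4*√(0 - 3)))*C = (C + (-12 - 4*I*√3))*C = (-12 + C - 4*I*√3)*C = C*(-12 + C - 4*I*√3))
(F(j(4, -4)) + U)² = (1*(-12 + 1 - 4*I*√3) - 1/683)² = (1*(-11 - 4*I*√3) - 1/683)² = ((-11 - 4*I*√3) - 1/683)² = (-7514/683 - 4*I*√3)²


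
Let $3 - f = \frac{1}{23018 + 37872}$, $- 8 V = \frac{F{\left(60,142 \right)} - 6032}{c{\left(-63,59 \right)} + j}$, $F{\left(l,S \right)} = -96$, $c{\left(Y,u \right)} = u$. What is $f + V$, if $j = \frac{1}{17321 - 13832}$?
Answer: $\frac{25041976231}{1566791035} \approx 15.983$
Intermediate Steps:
$j = \frac{1}{3489}$ ($j = \frac{1}{17321 - 13832} = \frac{1}{3489} \approx 0.00028661$)
$V = \frac{1336287}{102926}$ ($V = - \frac{\left(-96 - 6032\right) \frac{1}{59 + \frac{1}{3489}}}{8} = - \frac{\left(-6128\right) \frac{1}{\frac{205852}{3489}}}{8} = - \frac{\left(-6128\right) \frac{3489}{205852}}{8} = \left(- \frac{1}{8}\right) \left(- \frac{5345148}{51463}\right) = \frac{1336287}{102926} \approx 12.983$)
$f = \frac{182669}{60890}$ ($f = 3 - \frac{1}{23018 + 37872} = 3 - \frac{1}{60890} = \frac{182669}{60890} \approx 3.0$)
$f + V = \frac{182669}{60890} + \frac{1336287}{102926} = \frac{25041976231}{1566791035}$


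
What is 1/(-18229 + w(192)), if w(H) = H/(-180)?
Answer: -15/273451 ≈ -5.4854e-5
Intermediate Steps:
w(H) = -H/180 (w(H) = H*(-1/180) = -H/180)
1/(-18229 + w(192)) = 1/(-18229 - 1/180*192) = 1/(-18229 - 16/15) = 1/(-273451/15) = -15/273451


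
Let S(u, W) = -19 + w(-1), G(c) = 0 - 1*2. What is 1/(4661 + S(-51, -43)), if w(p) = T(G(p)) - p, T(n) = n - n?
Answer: 1/4643 ≈ 0.00021538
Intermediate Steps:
G(c) = -2 (G(c) = 0 - 2 = -2)
T(n) = 0
w(p) = -p (w(p) = 0 - p = -p)
S(u, W) = -18 (S(u, W) = -19 - 1*(-1) = -19 + 1 = -18)
1/(4661 + S(-51, -43)) = 1/(4661 - 18) = 1/4643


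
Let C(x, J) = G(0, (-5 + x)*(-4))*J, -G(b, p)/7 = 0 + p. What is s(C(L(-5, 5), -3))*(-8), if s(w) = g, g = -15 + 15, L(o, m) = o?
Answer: 0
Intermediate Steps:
g = 0
G(b, p) = -7*p (G(b, p) = -7*(0 + p) = -7*p)
C(x, J) = J*(-140 + 28*x) (C(x, J) = (-7*(-5 + x)*(-4))*J = (-7*(20 - 4*x))*J = (-140 + 28*x)*J = J*(-140 + 28*x))
s(w) = 0
s(C(L(-5, 5), -3))*(-8) = 0*(-8) = 0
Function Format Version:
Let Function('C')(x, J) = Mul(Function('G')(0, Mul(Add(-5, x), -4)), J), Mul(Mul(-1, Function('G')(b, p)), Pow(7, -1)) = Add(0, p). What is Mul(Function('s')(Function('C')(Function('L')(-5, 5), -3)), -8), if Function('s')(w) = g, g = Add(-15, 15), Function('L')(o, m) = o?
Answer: 0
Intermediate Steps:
g = 0
Function('G')(b, p) = Mul(-7, p) (Function('G')(b, p) = Mul(-7, Add(0, p)) = Mul(-7, p))
Function('C')(x, J) = Mul(J, Add(-140, Mul(28, x))) (Function('C')(x, J) = Mul(Mul(-7, Mul(Add(-5, x), -4)), J) = Mul(Mul(-7, Add(20, Mul(-4, x))), J) = Mul(Add(-140, Mul(28, x)), J) = Mul(J, Add(-140, Mul(28, x))))
Function('s')(w) = 0
Mul(Function('s')(Function('C')(Function('L')(-5, 5), -3)), -8) = Mul(0, -8) = 0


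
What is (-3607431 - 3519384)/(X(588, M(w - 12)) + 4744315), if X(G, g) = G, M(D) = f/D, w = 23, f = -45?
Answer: -7126815/4744903 ≈ -1.5020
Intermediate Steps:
M(D) = -45/D
(-3607431 - 3519384)/(X(588, M(w - 12)) + 4744315) = (-3607431 - 3519384)/(588 + 4744315) = -7126815/4744903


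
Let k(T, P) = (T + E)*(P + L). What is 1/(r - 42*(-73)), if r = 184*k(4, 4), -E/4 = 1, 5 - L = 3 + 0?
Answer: 1/3066 ≈ 0.00032616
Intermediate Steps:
L = 2 (L = 5 - (3 + 0) = 5 - 1*3 = 5 - 3 = 2)
E = -4 (E = -4*1 = -4)
k(T, P) = (-4 + T)*(2 + P) (k(T, P) = (T - 4)*(P + 2) = (-4 + T)*(2 + P))
r = 0 (r = 184*(-8 - 4*4 + 2*4 + 4*4) = 184*(-8 - 16 + 8 + 16) = 184*0 = 0)
1/(r - 42*(-73)) = 1/(0 - 42*(-73)) = 1/(0 + 3066) = 1/3066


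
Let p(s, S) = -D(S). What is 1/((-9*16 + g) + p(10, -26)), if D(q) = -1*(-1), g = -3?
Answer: -1/148 ≈ -0.0067568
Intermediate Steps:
D(q) = 1
p(s, S) = -1 (p(s, S) = -1*1 = -1)
1/((-9*16 + g) + p(10, -26)) = 1/((-9*16 - 3) - 1) = 1/((-144 - 3) - 1) = 1/(-147 - 1) = 1/(-148) = -1/148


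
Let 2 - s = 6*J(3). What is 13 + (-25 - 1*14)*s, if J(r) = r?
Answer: 637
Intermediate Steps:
s = -16 (s = 2 - 6*3 = 2 - 1*18 = 2 - 18 = -16)
13 + (-25 - 1*14)*s = 13 + (-25 - 1*14)*(-16) = 13 + (-25 - 14)*(-16) = 13 - 39*(-16) = 13 + 624 = 637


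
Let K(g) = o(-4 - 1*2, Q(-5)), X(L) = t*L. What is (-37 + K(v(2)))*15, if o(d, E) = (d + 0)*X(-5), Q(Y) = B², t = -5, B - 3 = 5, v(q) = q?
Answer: -2805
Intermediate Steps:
B = 8 (B = 3 + 5 = 8)
Q(Y) = 64 (Q(Y) = 8² = 64)
X(L) = -5*L
o(d, E) = 25*d (o(d, E) = (d + 0)*(-5*(-5)) = d*25 = 25*d)
K(g) = -150 (K(g) = 25*(-4 - 1*2) = 25*(-4 - 2) = 25*(-6) = -150)
(-37 + K(v(2)))*15 = (-37 - 150)*15 = -187*15 = -2805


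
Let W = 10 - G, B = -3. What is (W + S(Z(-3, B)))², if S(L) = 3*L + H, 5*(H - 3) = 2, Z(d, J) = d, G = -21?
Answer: 16129/25 ≈ 645.16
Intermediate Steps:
H = 17/5 (H = 3 + (⅕)*2 = 3 + ⅖ = 17/5 ≈ 3.4000)
S(L) = 17/5 + 3*L (S(L) = 3*L + 17/5 = 17/5 + 3*L)
W = 31 (W = 10 - 1*(-21) = 10 + 21 = 31)
(W + S(Z(-3, B)))² = (31 + (17/5 + 3*(-3)))² = (31 + (17/5 - 9))² = (31 - 28/5)² = (127/5)² = 16129/25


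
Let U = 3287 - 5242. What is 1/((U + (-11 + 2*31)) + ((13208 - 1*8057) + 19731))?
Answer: 1/22978 ≈ 4.3520e-5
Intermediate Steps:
U = -1955
1/((U + (-11 + 2*31)) + ((13208 - 1*8057) + 19731)) = 1/((-1955 + (-11 + 2*31)) + ((13208 - 1*8057) + 19731)) = 1/((-1955 + (-11 + 62)) + ((13208 - 8057) + 19731)) = 1/((-1955 + 51) + (5151 + 19731)) = 1/(-1904 + 24882) = 1/22978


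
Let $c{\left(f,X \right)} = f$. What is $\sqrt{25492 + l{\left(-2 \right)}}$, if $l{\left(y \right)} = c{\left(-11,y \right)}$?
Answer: $\sqrt{25481} \approx 159.63$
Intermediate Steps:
$l{\left(y \right)} = -11$
$\sqrt{25492 + l{\left(-2 \right)}} = \sqrt{25492 - 11} = \sqrt{25481}$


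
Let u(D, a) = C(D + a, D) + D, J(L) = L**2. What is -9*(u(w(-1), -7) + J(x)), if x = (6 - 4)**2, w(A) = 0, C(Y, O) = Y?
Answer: -81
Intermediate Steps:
x = 4 (x = 2**2 = 4)
u(D, a) = a + 2*D (u(D, a) = (D + a) + D = a + 2*D)
-9*(u(w(-1), -7) + J(x)) = -9*((-7 + 2*0) + 4**2) = -9*((-7 + 0) + 16) = -9*(-7 + 16) = -9*9 = -81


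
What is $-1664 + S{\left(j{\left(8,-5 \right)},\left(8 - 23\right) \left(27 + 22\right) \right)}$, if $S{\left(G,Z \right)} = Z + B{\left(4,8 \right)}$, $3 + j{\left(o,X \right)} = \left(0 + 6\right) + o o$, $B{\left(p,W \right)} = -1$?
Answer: $-2400$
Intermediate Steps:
$j{\left(o,X \right)} = 3 + o^{2}$ ($j{\left(o,X \right)} = -3 + \left(\left(0 + 6\right) + o o\right) = -3 + \left(6 + o^{2}\right) = 3 + o^{2}$)
$S{\left(G,Z \right)} = -1 + Z$ ($S{\left(G,Z \right)} = Z - 1 = -1 + Z$)
$-1664 + S{\left(j{\left(8,-5 \right)},\left(8 - 23\right) \left(27 + 22\right) \right)} = -1664 + \left(-1 + \left(8 - 23\right) \left(27 + 22\right)\right) = -1664 - 736 = -2400$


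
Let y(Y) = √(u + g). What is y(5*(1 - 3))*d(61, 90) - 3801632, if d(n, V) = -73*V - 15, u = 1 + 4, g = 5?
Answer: -3801632 - 6585*√10 ≈ -3.8225e+6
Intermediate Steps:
u = 5
d(n, V) = -15 - 73*V
y(Y) = √10 (y(Y) = √(5 + 5) = √10)
y(5*(1 - 3))*d(61, 90) - 3801632 = √10*(-15 - 73*90) - 3801632 = √10*(-15 - 6570) - 3801632 = √10*(-6585) - 3801632 = -6585*√10 - 3801632 = -3801632 - 6585*√10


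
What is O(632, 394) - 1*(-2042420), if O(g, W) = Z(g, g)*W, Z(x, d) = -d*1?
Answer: 1793412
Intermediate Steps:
Z(x, d) = -d
O(g, W) = -W*g (O(g, W) = (-g)*W = -W*g)
O(632, 394) - 1*(-2042420) = -1*394*632 - 1*(-2042420) = -249008 + 2042420 = 1793412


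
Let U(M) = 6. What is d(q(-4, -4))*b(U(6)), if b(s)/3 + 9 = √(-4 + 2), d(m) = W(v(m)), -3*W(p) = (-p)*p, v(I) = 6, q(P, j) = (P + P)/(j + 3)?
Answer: -324 + 36*I*√2 ≈ -324.0 + 50.912*I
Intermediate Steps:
q(P, j) = 2*P/(3 + j) (q(P, j) = (2*P)/(3 + j) = 2*P/(3 + j))
W(p) = p²/3 (W(p) = -(-p)*p/3 = -(-1)*p²/3 = p²/3)
d(m) = 12 (d(m) = (⅓)*6² = (⅓)*36 = 12)
b(s) = -27 + 3*I*√2 (b(s) = -27 + 3*√(-4 + 2) = -27 + 3*√(-2) = -27 + 3*(I*√2) = -27 + 3*I*√2)
d(q(-4, -4))*b(U(6)) = 12*(-27 + 3*I*√2) = -324 + 36*I*√2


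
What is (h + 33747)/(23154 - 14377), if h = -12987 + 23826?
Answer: 44586/8777 ≈ 5.0799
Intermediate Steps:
h = 10839
(h + 33747)/(23154 - 14377) = (10839 + 33747)/(23154 - 14377) = 44586/8777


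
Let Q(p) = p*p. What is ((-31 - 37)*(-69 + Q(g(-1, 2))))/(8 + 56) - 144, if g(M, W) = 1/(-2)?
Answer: -4541/64 ≈ -70.953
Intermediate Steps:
g(M, W) = -½
Q(p) = p²
((-31 - 37)*(-69 + Q(g(-1, 2))))/(8 + 56) - 144 = ((-31 - 37)*(-69 + (-½)²))/(8 + 56) - 144 = (-68*(-69 + ¼))/64 - 144 = (-68*(-275/4))/64 - 144 = (1/64)*4675 - 144 = 4675/64 - 144 = -4541/64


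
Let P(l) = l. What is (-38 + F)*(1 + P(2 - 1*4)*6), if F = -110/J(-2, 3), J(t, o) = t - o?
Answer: 176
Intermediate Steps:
F = 22 (F = -110/(-2 - 1*3) = -110/(-2 - 3) = -110/(-5) = -110*(-1/5) = 22)
(-38 + F)*(1 + P(2 - 1*4)*6) = (-38 + 22)*(1 + (2 - 1*4)*6) = -16*(1 + (2 - 4)*6) = -16*(1 - 2*6) = -16*(1 - 12) = -16*(-11) = 176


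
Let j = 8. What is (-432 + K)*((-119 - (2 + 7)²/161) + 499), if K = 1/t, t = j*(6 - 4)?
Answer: -422255189/2576 ≈ -1.6392e+5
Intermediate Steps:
t = 16 (t = 8*(6 - 4) = 8*2 = 16)
K = 1/16 ≈ 0.062500
(-432 + K)*((-119 - (2 + 7)²/161) + 499) = (-432 + 1/16)*((-119 - (2 + 7)²/161) + 499) = -6911*((-119 - 9²/161) + 499)/16 = -6911*((-119 - 81/161) + 499)/16 = -6911*(-19240/161 + 499)/16 = -6911/16*61099/161 = -422255189/2576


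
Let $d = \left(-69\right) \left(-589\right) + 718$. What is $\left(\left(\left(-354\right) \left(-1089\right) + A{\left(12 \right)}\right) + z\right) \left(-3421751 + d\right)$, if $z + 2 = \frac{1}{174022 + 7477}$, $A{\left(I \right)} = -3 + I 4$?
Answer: $- \frac{236548872766877184}{181499} \approx -1.3033 \cdot 10^{12}$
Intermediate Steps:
$A{\left(I \right)} = -3 + 4 I$
$z = - \frac{362997}{181499}$ ($z = -2 + \frac{1}{174022 + 7477} = -2 + \frac{1}{181499} = - \frac{362997}{181499} \approx -2.0$)
$d = 41359$ ($d = 40641 + 718 = 41359$)
$\left(\left(\left(-354\right) \left(-1089\right) + A{\left(12 \right)}\right) + z\right) \left(-3421751 + d\right) = \left(\left(\left(-354\right) \left(-1089\right) + \left(-3 + 4 \cdot 12\right)\right) - \frac{362997}{181499}\right) \left(-3421751 + 41359\right) = \left(\left(385506 + \left(-3 + 48\right)\right) - \frac{362997}{181499}\right) \left(-3380392\right) = \left(\left(385506 + 45\right) - \frac{362997}{181499}\right) \left(-3380392\right) = \left(385551 - \frac{362997}{181499}\right) \left(-3380392\right) = \frac{69976757952}{181499} \left(-3380392\right) = - \frac{236548872766877184}{181499}$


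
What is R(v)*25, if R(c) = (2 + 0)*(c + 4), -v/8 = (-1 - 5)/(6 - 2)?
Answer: 800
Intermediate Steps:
v = 12 (v = -8*(-1 - 5)/(6 - 2) = -8*(-6)/4 = -2*(-6) = -8*(-3/2) = 12)
R(c) = 8 + 2*c (R(c) = 2*(4 + c) = 8 + 2*c)
R(v)*25 = (8 + 2*12)*25 = (8 + 24)*25 = 32*25 = 800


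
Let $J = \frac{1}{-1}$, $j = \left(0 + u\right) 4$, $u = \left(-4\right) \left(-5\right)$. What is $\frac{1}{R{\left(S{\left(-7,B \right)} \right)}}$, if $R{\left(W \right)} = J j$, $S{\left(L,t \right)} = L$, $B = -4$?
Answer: $- \frac{1}{80} \approx -0.0125$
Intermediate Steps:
$u = 20$
$j = 80$ ($j = \left(0 + 20\right) 4 = 20 \cdot 4 = 80$)
$J = -1$
$R{\left(W \right)} = -80$ ($R{\left(W \right)} = \left(-1\right) 80 = -80$)
$\frac{1}{R{\left(S{\left(-7,B \right)} \right)}} = \frac{1}{-80} = - \frac{1}{80}$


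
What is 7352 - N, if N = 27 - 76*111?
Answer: 15761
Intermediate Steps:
N = -8409 (N = 27 - 8436 = -8409)
7352 - N = 7352 - 1*(-8409) = 7352 + 8409 = 15761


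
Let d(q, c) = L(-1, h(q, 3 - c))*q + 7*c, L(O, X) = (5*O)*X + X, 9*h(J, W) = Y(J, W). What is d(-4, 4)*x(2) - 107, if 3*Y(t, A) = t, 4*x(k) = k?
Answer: -2543/27 ≈ -94.185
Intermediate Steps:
x(k) = k/4
Y(t, A) = t/3
h(J, W) = J/27 (h(J, W) = (J/3)/9 = J/27)
L(O, X) = X + 5*O*X (L(O, X) = 5*O*X + X = X + 5*O*X)
d(q, c) = 7*c - 4*q²/27 (d(q, c) = ((q/27)*(1 + 5*(-1)))*q + 7*c = ((q/27)*(1 - 5))*q + 7*c = ((q/27)*(-4))*q + 7*c = (-4*q/27)*q + 7*c = -4*q²/27 + 7*c = 7*c - 4*q²/27)
d(-4, 4)*x(2) - 107 = (7*4 - 4/27*(-4)²)*((¼)*2) - 107 = (28 - 4/27*16)*(½) - 107 = (28 - 64/27)*(½) - 107 = (692/27)*(½) - 107 = 346/27 - 107 = -2543/27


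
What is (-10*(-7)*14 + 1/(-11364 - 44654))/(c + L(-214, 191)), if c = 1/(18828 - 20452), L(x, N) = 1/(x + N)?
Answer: -341756101988/15376941 ≈ -22225.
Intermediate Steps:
L(x, N) = 1/(N + x)
c = -1/1624 (c = 1/(-1624) = -1/1624 ≈ -0.00061576)
(-10*(-7)*14 + 1/(-11364 - 44654))/(c + L(-214, 191)) = (-10*(-7)*14 + 1/(-11364 - 44654))/(-1/1624 + 1/(191 - 214)) = (70*14 + 1/(-56018))/(-1/1624 + 1/(-23)) = (980 - 1/56018)/(-1/1624 - 1/23) = 54897639/(56018*(-1647/37352)) = (54897639/56018)*(-37352/1647) = -341756101988/15376941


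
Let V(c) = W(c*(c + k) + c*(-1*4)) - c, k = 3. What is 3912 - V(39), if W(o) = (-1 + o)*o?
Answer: -2190891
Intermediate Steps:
W(o) = o*(-1 + o)
V(c) = -c + (-4*c + c*(3 + c))*(-1 - 4*c + c*(3 + c)) (V(c) = (c*(c + 3) + c*(-1*4))*(-1 + (c*(c + 3) + c*(-1*4))) - c = (c*(3 + c) + c*(-4))*(-1 + (c*(3 + c) + c*(-4))) - c = (c*(3 + c) - 4*c)*(-1 + (c*(3 + c) - 4*c)) - c = (-4*c + c*(3 + c))*(-1 + (-4*c + c*(3 + c))) - c = (-4*c + c*(3 + c))*(-1 - 4*c + c*(3 + c)) - c = -c + (-4*c + c*(3 + c))*(-1 - 4*c + c*(3 + c)))
3912 - V(39) = 3912 - 39**3*(-2 + 39) = 3912 - 59319*37 = 3912 - 1*2194803 = 3912 - 2194803 = -2190891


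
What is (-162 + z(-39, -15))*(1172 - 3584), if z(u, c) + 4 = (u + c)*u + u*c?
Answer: -6090300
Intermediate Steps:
z(u, c) = -4 + c*u + u*(c + u) (z(u, c) = -4 + ((u + c)*u + u*c) = -4 + ((c + u)*u + c*u) = -4 + (u*(c + u) + c*u) = -4 + (c*u + u*(c + u)) = -4 + c*u + u*(c + u))
(-162 + z(-39, -15))*(1172 - 3584) = (-162 + (-4 + (-39)**2 + 2*(-15)*(-39)))*(1172 - 3584) = (-162 + (-4 + 1521 + 1170))*(-2412) = (-162 + 2687)*(-2412) = 2525*(-2412) = -6090300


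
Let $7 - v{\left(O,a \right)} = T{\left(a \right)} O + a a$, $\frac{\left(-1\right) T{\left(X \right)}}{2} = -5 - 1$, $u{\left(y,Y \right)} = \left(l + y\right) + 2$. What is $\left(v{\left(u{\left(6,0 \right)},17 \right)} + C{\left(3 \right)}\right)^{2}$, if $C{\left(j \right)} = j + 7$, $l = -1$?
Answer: $126736$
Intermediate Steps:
$u{\left(y,Y \right)} = 1 + y$ ($u{\left(y,Y \right)} = \left(-1 + y\right) + 2 = 1 + y$)
$T{\left(X \right)} = 12$ ($T{\left(X \right)} = - 2 \left(-5 - 1\right) = \left(-2\right) \left(-6\right) = 12$)
$C{\left(j \right)} = 7 + j$
$v{\left(O,a \right)} = 7 - a^{2} - 12 O$ ($v{\left(O,a \right)} = 7 - \left(12 O + a a\right) = 7 - \left(12 O + a^{2}\right) = 7 - \left(a^{2} + 12 O\right) = 7 - a^{2} - 12 O$)
$\left(v{\left(u{\left(6,0 \right)},17 \right)} + C{\left(3 \right)}\right)^{2} = \left(\left(7 - 17^{2} - 12 \left(1 + 6\right)\right) + \left(7 + 3\right)\right)^{2} = \left(\left(7 - 289 - 84\right) + 10\right)^{2} = \left(-366 + 10\right)^{2} = \left(-356\right)^{2} = 126736$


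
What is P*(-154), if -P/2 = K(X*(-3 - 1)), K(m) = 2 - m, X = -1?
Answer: -616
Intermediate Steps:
P = 4 (P = -2*(2 - (-1)*(-3 - 1)) = -2*(2 - (-1)*(-4)) = -2*(2 - 1*4) = -2*(2 - 4) = -2*(-2) = 4)
P*(-154) = 4*(-154) = -616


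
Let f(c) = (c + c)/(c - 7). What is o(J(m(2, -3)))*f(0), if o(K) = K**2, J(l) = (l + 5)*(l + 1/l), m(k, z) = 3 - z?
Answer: 0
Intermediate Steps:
f(c) = 2*c/(-7 + c) (f(c) = (2*c)/(-7 + c) = 2*c/(-7 + c))
J(l) = (5 + l)*(l + 1/l)
o(J(m(2, -3)))*f(0) = (1 + (3 - 1*(-3))**2 + 5*(3 - 1*(-3)) + 5/(3 - 1*(-3)))**2*(2*0/(-7 + 0)) = (1 + (3 + 3)**2 + 5*(3 + 3) + 5/(3 + 3))**2*(2*0/(-7)) = (1 + 6**2 + 5*6 + 5/6)**2*(2*0*(-1/7)) = (1 + 36 + 30 + 5*(1/6))**2*0 = (1 + 36 + 30 + 5/6)**2*0 = (407/6)**2*0 = (165649/36)*0 = 0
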